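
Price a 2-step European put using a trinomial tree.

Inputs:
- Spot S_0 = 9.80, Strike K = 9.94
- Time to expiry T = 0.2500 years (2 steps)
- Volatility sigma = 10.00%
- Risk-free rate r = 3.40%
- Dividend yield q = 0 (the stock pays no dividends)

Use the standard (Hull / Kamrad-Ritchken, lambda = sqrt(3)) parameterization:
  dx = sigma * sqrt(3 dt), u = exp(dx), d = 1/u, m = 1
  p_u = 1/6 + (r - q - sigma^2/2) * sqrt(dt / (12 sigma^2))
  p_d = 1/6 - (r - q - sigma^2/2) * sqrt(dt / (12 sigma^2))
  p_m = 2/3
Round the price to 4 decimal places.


dt = T/N = 0.125000; dx = sigma*sqrt(3*dt) = 0.061237
u = exp(dx) = 1.063151; d = 1/u = 0.940600
p_u = 0.196265, p_m = 0.666667, p_d = 0.137069
Discount per step: exp(-r*dt) = 0.995759
Stock lattice S(k, j) with j the centered position index:
  k=0: S(0,+0) = 9.8000
  k=1: S(1,-1) = 9.2179; S(1,+0) = 9.8000; S(1,+1) = 10.4189
  k=2: S(2,-2) = 8.6703; S(2,-1) = 9.2179; S(2,+0) = 9.8000; S(2,+1) = 10.4189; S(2,+2) = 11.0768
Terminal payoffs V(N, j) = max(K - S_T, 0):
  V(2,-2) = 1.269661; V(2,-1) = 0.722119; V(2,+0) = 0.140000; V(2,+1) = 0.000000; V(2,+2) = 0.000000
Backward induction: V(k, j) = exp(-r*dt) * [p_u * V(k+1, j+1) + p_m * V(k+1, j) + p_d * V(k+1, j-1)]
  V(1,-1) = exp(-r*dt) * [p_u*0.140000 + p_m*0.722119 + p_d*1.269661] = 0.680024
  V(1,+0) = exp(-r*dt) * [p_u*0.000000 + p_m*0.140000 + p_d*0.722119] = 0.191498
  V(1,+1) = exp(-r*dt) * [p_u*0.000000 + p_m*0.000000 + p_d*0.140000] = 0.019108
  V(0,+0) = exp(-r*dt) * [p_u*0.019108 + p_m*0.191498 + p_d*0.680024] = 0.223673

Answer: Price = V(0,0) = 0.2237


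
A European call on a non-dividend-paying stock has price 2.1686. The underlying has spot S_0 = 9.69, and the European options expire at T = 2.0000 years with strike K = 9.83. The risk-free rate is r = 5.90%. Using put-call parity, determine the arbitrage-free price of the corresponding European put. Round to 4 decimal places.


Put-call parity: C - P = S_0 * exp(-qT) - K * exp(-rT).
S_0 * exp(-qT) = 9.6900 * 1.00000000 = 9.69000000
K * exp(-rT) = 9.8300 * 0.88869605 = 8.73588220
P = C - S*exp(-qT) + K*exp(-rT)
P = 2.1686 - 9.69000000 + 8.73588220 = 1.2145

Answer: Put price = 1.2145


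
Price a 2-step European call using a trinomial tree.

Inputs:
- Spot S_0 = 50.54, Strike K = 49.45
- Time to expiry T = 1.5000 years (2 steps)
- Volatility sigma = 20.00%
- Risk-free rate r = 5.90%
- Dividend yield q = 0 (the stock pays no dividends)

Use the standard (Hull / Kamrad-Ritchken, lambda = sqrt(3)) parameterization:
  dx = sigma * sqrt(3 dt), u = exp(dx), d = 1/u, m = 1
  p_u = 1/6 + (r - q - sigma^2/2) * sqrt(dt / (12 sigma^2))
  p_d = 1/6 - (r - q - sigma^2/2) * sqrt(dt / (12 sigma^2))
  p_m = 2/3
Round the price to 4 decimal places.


dt = T/N = 0.750000; dx = sigma*sqrt(3*dt) = 0.300000
u = exp(dx) = 1.349859; d = 1/u = 0.740818
p_u = 0.215417, p_m = 0.666667, p_d = 0.117917
Discount per step: exp(-r*dt) = 0.956715
Stock lattice S(k, j) with j the centered position index:
  k=0: S(0,+0) = 50.5400
  k=1: S(1,-1) = 37.4410; S(1,+0) = 50.5400; S(1,+1) = 68.2219
  k=2: S(2,-2) = 27.7369; S(2,-1) = 37.4410; S(2,+0) = 50.5400; S(2,+1) = 68.2219; S(2,+2) = 92.0899
Terminal payoffs V(N, j) = max(S_T - K, 0):
  V(2,-2) = 0.000000; V(2,-1) = 0.000000; V(2,+0) = 1.090000; V(2,+1) = 18.771864; V(2,+2) = 42.639884
Backward induction: V(k, j) = exp(-r*dt) * [p_u * V(k+1, j+1) + p_m * V(k+1, j) + p_d * V(k+1, j-1)]
  V(1,-1) = exp(-r*dt) * [p_u*1.090000 + p_m*0.000000 + p_d*0.000000] = 0.224641
  V(1,+0) = exp(-r*dt) * [p_u*18.771864 + p_m*1.090000 + p_d*0.000000] = 4.563949
  V(1,+1) = exp(-r*dt) * [p_u*42.639884 + p_m*18.771864 + p_d*1.090000] = 20.883597
  V(0,+0) = exp(-r*dt) * [p_u*20.883597 + p_m*4.563949 + p_d*0.224641] = 7.240223

Answer: Price = V(0,0) = 7.2402


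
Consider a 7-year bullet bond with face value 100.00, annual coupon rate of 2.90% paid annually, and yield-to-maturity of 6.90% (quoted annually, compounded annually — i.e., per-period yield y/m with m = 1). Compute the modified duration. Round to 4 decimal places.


Coupon per period c = face * coupon_rate / m = 2.900000
Periods per year m = 1; per-period yield y/m = 0.069000
Number of cashflows N = 7
Cashflows (t years, CF_t, discount factor 1/(1+y/m)^(m*t), PV):
  t = 1.0000: CF_t = 2.900000, DF = 0.935454, PV = 2.712816
  t = 2.0000: CF_t = 2.900000, DF = 0.875074, PV = 2.537713
  t = 3.0000: CF_t = 2.900000, DF = 0.818591, PV = 2.373913
  t = 4.0000: CF_t = 2.900000, DF = 0.765754, PV = 2.220686
  t = 5.0000: CF_t = 2.900000, DF = 0.716327, PV = 2.077349
  t = 6.0000: CF_t = 2.900000, DF = 0.670091, PV = 1.943264
  t = 7.0000: CF_t = 102.900000, DF = 0.626839, PV = 64.501741
Price P = sum_t PV_t = 78.367483
First compute Macaulay numerator sum_t t * PV_t:
  t * PV_t at t = 1.0000: 2.712816
  t * PV_t at t = 2.0000: 5.075427
  t * PV_t at t = 3.0000: 7.121740
  t * PV_t at t = 4.0000: 8.882744
  t * PV_t at t = 5.0000: 10.386745
  t * PV_t at t = 6.0000: 11.659583
  t * PV_t at t = 7.0000: 451.512188
Macaulay duration D = 497.351244 / 78.367483 = 6.346398
Modified duration = D / (1 + y/m) = 6.346398 / (1 + 0.069000) = 5.936762

Answer: Modified duration = 5.9368


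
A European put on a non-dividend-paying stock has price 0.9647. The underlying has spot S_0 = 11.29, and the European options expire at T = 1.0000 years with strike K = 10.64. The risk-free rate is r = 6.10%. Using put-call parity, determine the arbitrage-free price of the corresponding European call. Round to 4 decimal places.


Answer: Call price = 2.2443

Derivation:
Put-call parity: C - P = S_0 * exp(-qT) - K * exp(-rT).
S_0 * exp(-qT) = 11.2900 * 1.00000000 = 11.29000000
K * exp(-rT) = 10.6400 * 0.94082324 = 10.01035927
C = P + S*exp(-qT) - K*exp(-rT)
C = 0.9647 + 11.29000000 - 10.01035927 = 2.2443


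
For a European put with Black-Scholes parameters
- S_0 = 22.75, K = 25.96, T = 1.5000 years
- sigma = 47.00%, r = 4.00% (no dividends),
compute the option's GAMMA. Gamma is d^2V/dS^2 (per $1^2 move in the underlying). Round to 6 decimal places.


Answer: Gamma = 0.030063

Derivation:
d1 = 0.1627490558; d2 = -0.4128810338
phi(d1) = 0.3936936695; exp(-qT) = 1.0000000000; exp(-rT) = 0.9417645336
Gamma = exp(-qT) * phi(d1) / (S * sigma * sqrt(T)) = 1.0000000000 * 0.3936936695 / (22.7500 * 0.4700 * 1.2247448714) = 0.030063


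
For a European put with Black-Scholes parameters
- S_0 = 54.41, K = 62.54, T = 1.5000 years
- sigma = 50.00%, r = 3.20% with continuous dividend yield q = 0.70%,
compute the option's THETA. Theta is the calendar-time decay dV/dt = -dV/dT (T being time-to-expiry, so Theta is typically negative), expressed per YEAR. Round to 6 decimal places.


Answer: Theta = -3.208959

Derivation:
d1 = 0.1400154603; d2 = -0.4723569754
phi(d1) = 0.3950508857; exp(-qT) = 0.9895549326; exp(-rT) = 0.9531337871
Theta = -S*exp(-qT)*phi(d1)*sigma/(2*sqrt(T)) + r*K*exp(-rT)*N(-d2) - q*S*exp(-qT)*N(-d1)
N(-d1) = 0.4443238876; N(-d2) = 0.6816639955; sqrt(T) = 1.2247448714
Term 1 = -54.4100 * 0.9895549326 * 0.3950508857 * 0.5000 / (2 * 1.2247448714) = -4.3417623952
Term 2 = 0.0320 * 62.5400 * 0.9531337871 * 0.6816639955 = 1.3002656089
Term 3 = -0.0070 * 54.4100 * 0.9895549326 * 0.4443238876 = -0.1674620241
Theta = -4.3417623952 + (1.3002656089) + (-0.1674620241) = -3.208959


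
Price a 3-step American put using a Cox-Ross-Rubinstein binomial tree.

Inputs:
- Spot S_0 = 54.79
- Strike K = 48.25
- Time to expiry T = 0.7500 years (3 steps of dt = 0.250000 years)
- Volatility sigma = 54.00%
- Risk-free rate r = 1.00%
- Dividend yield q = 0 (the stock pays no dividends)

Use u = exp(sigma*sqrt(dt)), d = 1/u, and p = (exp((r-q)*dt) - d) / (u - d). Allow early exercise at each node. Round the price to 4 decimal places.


dt = T/N = 0.250000
u = exp(sigma*sqrt(dt)) = 1.309964; d = 1/u = 0.763379
p = (exp((r-q)*dt) - d) / (u - d) = 0.437487
Discount per step: exp(-r*dt) = 0.997503
Stock lattice S(k, i) with i counting down-moves:
  k=0: S(0,0) = 54.7900
  k=1: S(1,0) = 71.7730; S(1,1) = 41.8256
  k=2: S(2,0) = 94.0200; S(2,1) = 54.7900; S(2,2) = 31.9288
  k=3: S(3,0) = 123.1629; S(3,1) = 71.7730; S(3,2) = 41.8256; S(3,3) = 24.3738
Terminal payoffs V(N, i) = max(K - S_T, 0):
  V(3,0) = 0.000000; V(3,1) = 0.000000; V(3,2) = 6.424438; V(3,3) = 23.876227
Backward induction: V(k, i) = exp(-r*dt) * [p * V(k+1, i) + (1-p) * V(k+1, i+1)]; then take max(V_cont, immediate exercise) for American.
  V(2,0) = exp(-r*dt) * [p*0.000000 + (1-p)*0.000000] = 0.000000; exercise = 0.000000; V(2,0) = max -> 0.000000
  V(2,1) = exp(-r*dt) * [p*0.000000 + (1-p)*6.424438] = 3.604808; exercise = 0.000000; V(2,1) = max -> 3.604808
  V(2,2) = exp(-r*dt) * [p*6.424438 + (1-p)*23.876227] = 16.200749; exercise = 16.321223; V(2,2) = max -> 16.321223
  V(1,0) = exp(-r*dt) * [p*0.000000 + (1-p)*3.604808] = 2.022690; exercise = 0.000000; V(1,0) = max -> 2.022690
  V(1,1) = exp(-r*dt) * [p*3.604808 + (1-p)*16.321223] = 10.731100; exercise = 6.424438; V(1,1) = max -> 10.731100
  V(0,0) = exp(-r*dt) * [p*2.022690 + (1-p)*10.731100] = 6.904005; exercise = 0.000000; V(0,0) = max -> 6.904005

Answer: Price = V(0,0) = 6.9040


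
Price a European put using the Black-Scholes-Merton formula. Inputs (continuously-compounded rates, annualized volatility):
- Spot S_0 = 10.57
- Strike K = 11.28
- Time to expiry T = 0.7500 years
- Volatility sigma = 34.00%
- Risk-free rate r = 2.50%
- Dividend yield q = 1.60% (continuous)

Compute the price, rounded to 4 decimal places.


Answer: Price = 1.5967

Derivation:
d1 = (ln(S/K) + (r - q + 0.5*sigma^2) * T) / (sigma * sqrt(T)) = -0.05064193
d2 = d1 - sigma * sqrt(T) = -0.34509056
exp(-rT) = 0.98142469; exp(-qT) = 0.98807171
P = K * exp(-rT) * N(-d2) - S_0 * exp(-qT) * N(-d1)
N(-d1) = 0.52019457; N(-d2) = 0.63498686
P = 11.2800 * 0.98142469 * 0.63498686 - 10.5700 * 0.98807171 * 0.52019457 = 1.5967


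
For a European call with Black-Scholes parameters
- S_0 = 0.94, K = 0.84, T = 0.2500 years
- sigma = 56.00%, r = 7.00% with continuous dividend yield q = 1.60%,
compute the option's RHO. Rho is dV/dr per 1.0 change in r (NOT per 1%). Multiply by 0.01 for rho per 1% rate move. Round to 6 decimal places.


d1 = 0.5899213694; d2 = 0.3099213694
phi(d1) = 0.3352287500; exp(-qT) = 0.9960079893; exp(-rT) = 0.9826522357
N(d2) = 0.6216896240
Rho = K*T*exp(-rT)*N(d2) = 0.8400 * 0.2500 * 0.9826522357 * 0.6216896240 = 0.128290

Answer: Rho = 0.128290


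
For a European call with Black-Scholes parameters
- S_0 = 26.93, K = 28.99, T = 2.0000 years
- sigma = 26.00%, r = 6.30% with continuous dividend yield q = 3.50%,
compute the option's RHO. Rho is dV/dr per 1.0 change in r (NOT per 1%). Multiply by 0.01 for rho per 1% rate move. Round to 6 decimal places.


d1 = 0.1356828145; d2 = -0.2320127117
phi(d1) = 0.3952869009; exp(-qT) = 0.9323938199; exp(-rT) = 0.8816148468
N(d2) = 0.4082640703
Rho = K*T*exp(-rT)*N(d2) = 28.9900 * 2.0000 * 0.8816148468 * 0.4082640703 = 20.868838

Answer: Rho = 20.868838


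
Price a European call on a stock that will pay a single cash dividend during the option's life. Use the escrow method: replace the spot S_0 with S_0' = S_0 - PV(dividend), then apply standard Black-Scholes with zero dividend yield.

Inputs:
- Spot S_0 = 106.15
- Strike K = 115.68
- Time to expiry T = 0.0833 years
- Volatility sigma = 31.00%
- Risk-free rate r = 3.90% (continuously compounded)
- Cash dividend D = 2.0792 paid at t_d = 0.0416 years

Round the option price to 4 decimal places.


PV(D) = D * exp(-r * t_d) = 2.0792 * 0.99837892 = 2.07582944
S_0' = S_0 - PV(D) = 106.1500 - 2.07582944 = 104.07417056
d1 = (ln(S_0'/K) + (r + sigma^2/2)*T) / (sigma*sqrt(T)) = -1.10060510
d2 = d1 - sigma*sqrt(T) = -1.19007649
exp(-rT) = 0.99675657
N(d1) = 0.13553428; N(d2) = 0.11700817
C = S_0' * N(d1) - K * exp(-rT) * N(d2) = 104.07417056 * 0.13553428 - 115.6800 * 0.99675657 * 0.11700817 = 0.6140

Answer: Price = 0.6140


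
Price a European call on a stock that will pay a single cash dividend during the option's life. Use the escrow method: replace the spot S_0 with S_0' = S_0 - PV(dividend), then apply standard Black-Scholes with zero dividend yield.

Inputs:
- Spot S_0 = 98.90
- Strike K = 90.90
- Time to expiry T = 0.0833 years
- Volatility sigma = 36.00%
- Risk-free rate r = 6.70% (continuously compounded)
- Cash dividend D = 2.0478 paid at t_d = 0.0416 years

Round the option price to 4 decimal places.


PV(D) = D * exp(-r * t_d) = 2.0478 * 0.99721668 = 2.04210032
S_0' = S_0 - PV(D) = 98.9000 - 2.04210032 = 96.85789968
d1 = (ln(S_0'/K) + (r + sigma^2/2)*T) / (sigma*sqrt(T)) = 0.71667248
d2 = d1 - sigma*sqrt(T) = 0.61277022
exp(-rT) = 0.99443445
N(d1) = 0.76321189; N(d2) = 0.72998586
C = S_0' * N(d1) - K * exp(-rT) * N(d2) = 96.85789968 * 0.76321189 - 90.9000 * 0.99443445 * 0.72998586 = 7.9367

Answer: Price = 7.9367


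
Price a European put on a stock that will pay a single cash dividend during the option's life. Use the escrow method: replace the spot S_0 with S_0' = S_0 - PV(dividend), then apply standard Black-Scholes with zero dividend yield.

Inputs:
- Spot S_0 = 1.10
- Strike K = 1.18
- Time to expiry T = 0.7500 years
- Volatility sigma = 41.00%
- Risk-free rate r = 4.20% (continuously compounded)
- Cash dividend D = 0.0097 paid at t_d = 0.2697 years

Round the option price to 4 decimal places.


PV(D) = D * exp(-r * t_d) = 0.0097 * 0.98873651 = 0.00959074
S_0' = S_0 - PV(D) = 1.1000 - 0.00959074 = 1.09040926
d1 = (ln(S_0'/K) + (r + sigma^2/2)*T) / (sigma*sqrt(T)) = 0.04386778
d2 = d1 - sigma*sqrt(T) = -0.31120263
exp(-rT) = 0.96899096
N(-d1) = 0.48250490; N(-d2) = 0.62217671
P = K * exp(-rT) * N(-d2) - S_0' * N(-d1) = 1.1800 * 0.96899096 * 0.62217671 - 1.09040926 * 0.48250490 = 0.1853

Answer: Price = 0.1853


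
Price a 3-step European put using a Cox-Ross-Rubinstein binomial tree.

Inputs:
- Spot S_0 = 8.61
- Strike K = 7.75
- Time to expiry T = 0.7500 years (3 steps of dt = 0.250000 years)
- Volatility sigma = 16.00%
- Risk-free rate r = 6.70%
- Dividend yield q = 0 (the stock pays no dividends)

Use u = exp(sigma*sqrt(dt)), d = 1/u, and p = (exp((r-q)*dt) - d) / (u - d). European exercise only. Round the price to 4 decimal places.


Answer: Price = V(0,0) = 0.0662

Derivation:
dt = T/N = 0.250000
u = exp(sigma*sqrt(dt)) = 1.083287; d = 1/u = 0.923116
p = (exp((r-q)*dt) - d) / (u - d) = 0.585467
Discount per step: exp(-r*dt) = 0.983390
Stock lattice S(k, i) with i counting down-moves:
  k=0: S(0,0) = 8.6100
  k=1: S(1,0) = 9.3271; S(1,1) = 7.9480
  k=2: S(2,0) = 10.1039; S(2,1) = 8.6100; S(2,2) = 7.3370
  k=3: S(3,0) = 10.9455; S(3,1) = 9.3271; S(3,2) = 7.9480; S(3,3) = 6.7729
Terminal payoffs V(N, i) = max(K - S_T, 0):
  V(3,0) = 0.000000; V(3,1) = 0.000000; V(3,2) = 0.000000; V(3,3) = 0.977134
Backward induction: V(k, i) = exp(-r*dt) * [p * V(k+1, i) + (1-p) * V(k+1, i+1)].
  V(2,0) = exp(-r*dt) * [p*0.000000 + (1-p)*0.000000] = 0.000000
  V(2,1) = exp(-r*dt) * [p*0.000000 + (1-p)*0.000000] = 0.000000
  V(2,2) = exp(-r*dt) * [p*0.000000 + (1-p)*0.977134] = 0.398326
  V(1,0) = exp(-r*dt) * [p*0.000000 + (1-p)*0.000000] = 0.000000
  V(1,1) = exp(-r*dt) * [p*0.000000 + (1-p)*0.398326] = 0.162376
  V(0,0) = exp(-r*dt) * [p*0.000000 + (1-p)*0.162376] = 0.066192


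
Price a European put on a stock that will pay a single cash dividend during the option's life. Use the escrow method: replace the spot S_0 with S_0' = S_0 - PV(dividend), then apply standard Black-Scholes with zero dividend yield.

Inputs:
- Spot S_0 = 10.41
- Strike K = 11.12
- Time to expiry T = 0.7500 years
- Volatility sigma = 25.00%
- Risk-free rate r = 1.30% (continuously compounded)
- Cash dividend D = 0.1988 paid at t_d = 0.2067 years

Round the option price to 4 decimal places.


Answer: Price = 1.3697

Derivation:
PV(D) = D * exp(-r * t_d) = 0.1988 * 0.99731651 = 0.19826652
S_0' = S_0 - PV(D) = 10.4100 - 0.19826652 = 10.21173348
d1 = (ln(S_0'/K) + (r + sigma^2/2)*T) / (sigma*sqrt(T)) = -0.24027188
d2 = d1 - sigma*sqrt(T) = -0.45677823
exp(-rT) = 0.99029738
N(-d1) = 0.59494025; N(-d2) = 0.67608477
P = K * exp(-rT) * N(-d2) - S_0' * N(-d1) = 11.1200 * 0.99029738 * 0.67608477 - 10.21173348 * 0.59494025 = 1.3697


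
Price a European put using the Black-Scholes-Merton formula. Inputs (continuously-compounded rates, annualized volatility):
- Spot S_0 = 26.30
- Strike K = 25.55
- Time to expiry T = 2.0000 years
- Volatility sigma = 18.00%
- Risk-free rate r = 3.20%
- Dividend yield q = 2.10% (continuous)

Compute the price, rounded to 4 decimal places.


Answer: Price = 1.9140

Derivation:
d1 = (ln(S/K) + (r - q + 0.5*sigma^2) * T) / (sigma * sqrt(T)) = 0.32735753
d2 = d1 - sigma * sqrt(T) = 0.07279909
exp(-rT) = 0.93800500; exp(-qT) = 0.95886978
P = K * exp(-rT) * N(-d2) - S_0 * exp(-qT) * N(-d1)
N(-d1) = 0.37169874; N(-d2) = 0.47098300
P = 25.5500 * 0.93800500 * 0.47098300 - 26.3000 * 0.95886978 * 0.37169874 = 1.9140


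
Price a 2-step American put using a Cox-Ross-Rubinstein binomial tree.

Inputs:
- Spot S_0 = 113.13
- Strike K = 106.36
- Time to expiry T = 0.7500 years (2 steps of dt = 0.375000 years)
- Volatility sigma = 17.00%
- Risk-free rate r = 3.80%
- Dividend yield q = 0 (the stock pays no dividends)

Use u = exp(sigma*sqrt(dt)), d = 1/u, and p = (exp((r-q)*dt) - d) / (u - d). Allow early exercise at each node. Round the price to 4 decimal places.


dt = T/N = 0.375000
u = exp(sigma*sqrt(dt)) = 1.109715; d = 1/u = 0.901132
p = (exp((r-q)*dt) - d) / (u - d) = 0.542805
Discount per step: exp(-r*dt) = 0.985851
Stock lattice S(k, i) with i counting down-moves:
  k=0: S(0,0) = 113.1300
  k=1: S(1,0) = 125.5421; S(1,1) = 101.9451
  k=2: S(2,0) = 139.3159; S(2,1) = 113.1300; S(2,2) = 91.8660
Terminal payoffs V(N, i) = max(K - S_T, 0):
  V(2,0) = 0.000000; V(2,1) = 0.000000; V(2,2) = 14.494002
Backward induction: V(k, i) = exp(-r*dt) * [p * V(k+1, i) + (1-p) * V(k+1, i+1)]; then take max(V_cont, immediate exercise) for American.
  V(1,0) = exp(-r*dt) * [p*0.000000 + (1-p)*0.000000] = 0.000000; exercise = 0.000000; V(1,0) = max -> 0.000000
  V(1,1) = exp(-r*dt) * [p*0.000000 + (1-p)*14.494002] = 6.532828; exercise = 4.414915; V(1,1) = max -> 6.532828
  V(0,0) = exp(-r*dt) * [p*0.000000 + (1-p)*6.532828] = 2.944517; exercise = 0.000000; V(0,0) = max -> 2.944517

Answer: Price = V(0,0) = 2.9445


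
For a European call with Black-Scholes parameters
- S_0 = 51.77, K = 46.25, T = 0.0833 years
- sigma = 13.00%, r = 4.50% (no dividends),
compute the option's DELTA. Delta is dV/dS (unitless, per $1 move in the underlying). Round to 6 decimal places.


d1 = 3.1236923259; d2 = 3.0861720647
phi(d1) = 0.0030346311; exp(-qT) = 1.0000000000; exp(-rT) = 0.9962585169
N(d1) = 0.9991070145
Delta = exp(-qT) * N(d1) = 1.0000000000 * 0.9991070145 = 0.999107

Answer: Delta = 0.999107


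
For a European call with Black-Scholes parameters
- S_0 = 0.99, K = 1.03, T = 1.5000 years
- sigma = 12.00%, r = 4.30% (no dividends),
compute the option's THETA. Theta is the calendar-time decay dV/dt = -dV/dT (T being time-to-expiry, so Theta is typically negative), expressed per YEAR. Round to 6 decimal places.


d1 = 0.2428455560; d2 = 0.0958761714
phi(d1) = 0.3873504209; exp(-qT) = 1.0000000000; exp(-rT) = 0.9375361143
Theta = -S*exp(-qT)*phi(d1)*sigma/(2*sqrt(T)) - r*K*exp(-rT)*N(d2) + q*S*exp(-qT)*N(d1)
N(d1) = 0.5959374784; N(d2) = 0.5381905401; sqrt(T) = 1.2247448714
Term 1 = -0.9900 * 1.0000000000 * 0.3873504209 * 0.1200 / (2 * 1.2247448714) = -0.0187864555
Term 2 = -0.0430 * 1.0300 * 0.9375361143 * 0.5381905401 = -0.0223475412
Term 3 = 0 (no dividend yield, q = 0)
Theta = -0.0187864555 + (-0.0223475412) + (0.0000000000) = -0.041134

Answer: Theta = -0.041134


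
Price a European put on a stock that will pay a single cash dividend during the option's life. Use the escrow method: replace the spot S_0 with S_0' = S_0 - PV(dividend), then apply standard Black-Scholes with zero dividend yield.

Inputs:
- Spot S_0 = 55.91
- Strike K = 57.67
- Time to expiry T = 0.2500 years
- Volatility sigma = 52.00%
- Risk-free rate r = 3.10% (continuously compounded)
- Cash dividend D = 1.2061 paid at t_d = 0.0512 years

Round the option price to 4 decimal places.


Answer: Price = 7.1342

Derivation:
PV(D) = D * exp(-r * t_d) = 1.2061 * 0.99841406 = 1.20418720
S_0' = S_0 - PV(D) = 55.9100 - 1.20418720 = 54.70581280
d1 = (ln(S_0'/K) + (r + sigma^2/2)*T) / (sigma*sqrt(T)) = -0.04314283
d2 = d1 - sigma*sqrt(T) = -0.30314283
exp(-rT) = 0.99227995
N(-d1) = 0.51720616; N(-d2) = 0.61910949
P = K * exp(-rT) * N(-d2) - S_0' * N(-d1) = 57.6700 * 0.99227995 * 0.61910949 - 54.70581280 * 0.51720616 = 7.1342


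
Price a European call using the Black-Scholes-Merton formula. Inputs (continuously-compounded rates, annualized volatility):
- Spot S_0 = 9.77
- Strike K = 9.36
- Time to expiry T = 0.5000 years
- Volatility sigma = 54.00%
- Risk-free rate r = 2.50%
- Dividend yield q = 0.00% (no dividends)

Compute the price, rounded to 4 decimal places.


d1 = (ln(S/K) + (r - q + 0.5*sigma^2) * T) / (sigma * sqrt(T)) = 0.33593118
d2 = d1 - sigma * sqrt(T) = -0.04590648
exp(-rT) = 0.98757780; exp(-qT) = 1.00000000
C = S_0 * exp(-qT) * N(d1) - K * exp(-rT) * N(d2)
N(d1) = 0.63153862; N(d2) = 0.48169239
C = 9.7700 * 1.00000000 * 0.63153862 - 9.3600 * 0.98757780 * 0.48169239 = 1.7175

Answer: Price = 1.7175


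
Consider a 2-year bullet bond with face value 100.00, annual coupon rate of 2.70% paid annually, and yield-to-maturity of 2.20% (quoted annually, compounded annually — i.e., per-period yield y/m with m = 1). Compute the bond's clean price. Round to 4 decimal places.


Coupon per period c = face * coupon_rate / m = 2.700000
Periods per year m = 1; per-period yield y/m = 0.022000
Number of cashflows N = 2
Cashflows (t years, CF_t, discount factor 1/(1+y/m)^(m*t), PV):
  t = 1.0000: CF_t = 2.700000, DF = 0.978474, PV = 2.641879
  t = 2.0000: CF_t = 102.700000, DF = 0.957411, PV = 98.326063
Price P = sum_t PV_t = 100.967942

Answer: Price = 100.9679


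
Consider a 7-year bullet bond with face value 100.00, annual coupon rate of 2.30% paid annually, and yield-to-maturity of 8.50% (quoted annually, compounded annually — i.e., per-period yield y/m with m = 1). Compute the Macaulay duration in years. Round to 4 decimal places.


Answer: Macaulay duration = 6.4267 years

Derivation:
Coupon per period c = face * coupon_rate / m = 2.300000
Periods per year m = 1; per-period yield y/m = 0.085000
Number of cashflows N = 7
Cashflows (t years, CF_t, discount factor 1/(1+y/m)^(m*t), PV):
  t = 1.0000: CF_t = 2.300000, DF = 0.921659, PV = 2.119816
  t = 2.0000: CF_t = 2.300000, DF = 0.849455, PV = 1.953747
  t = 3.0000: CF_t = 2.300000, DF = 0.782908, PV = 1.800689
  t = 4.0000: CF_t = 2.300000, DF = 0.721574, PV = 1.659621
  t = 5.0000: CF_t = 2.300000, DF = 0.665045, PV = 1.529604
  t = 6.0000: CF_t = 2.300000, DF = 0.612945, PV = 1.409774
  t = 7.0000: CF_t = 102.300000, DF = 0.564926, PV = 57.791966
Price P = sum_t PV_t = 68.265216
Macaulay numerator sum_t t * PV_t:
  t * PV_t at t = 1.0000: 2.119816
  t * PV_t at t = 2.0000: 3.907494
  t * PV_t at t = 3.0000: 5.402066
  t * PV_t at t = 4.0000: 6.638483
  t * PV_t at t = 5.0000: 7.648022
  t * PV_t at t = 6.0000: 8.458642
  t * PV_t at t = 7.0000: 404.543760
Macaulay duration D = (sum_t t * PV_t) / P = 438.718284 / 68.265216 = 6.426674


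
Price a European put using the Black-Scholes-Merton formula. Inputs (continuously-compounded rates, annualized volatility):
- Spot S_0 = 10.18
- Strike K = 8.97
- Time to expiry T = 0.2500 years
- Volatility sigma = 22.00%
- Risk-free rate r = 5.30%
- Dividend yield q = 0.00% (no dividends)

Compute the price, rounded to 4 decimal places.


Answer: Price = 0.0505

Derivation:
d1 = (ln(S/K) + (r - q + 0.5*sigma^2) * T) / (sigma * sqrt(T)) = 1.32581214
d2 = d1 - sigma * sqrt(T) = 1.21581214
exp(-rT) = 0.98683739; exp(-qT) = 1.00000000
P = K * exp(-rT) * N(-d2) - S_0 * exp(-qT) * N(-d1)
N(-d1) = 0.09245097; N(-d2) = 0.11202825
P = 8.9700 * 0.98683739 * 0.11202825 - 10.1800 * 1.00000000 * 0.09245097 = 0.0505


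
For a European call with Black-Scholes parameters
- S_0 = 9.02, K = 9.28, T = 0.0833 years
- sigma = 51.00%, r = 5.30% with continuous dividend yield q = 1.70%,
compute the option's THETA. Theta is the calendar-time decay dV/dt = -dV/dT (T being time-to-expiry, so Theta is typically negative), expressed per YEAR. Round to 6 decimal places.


d1 = -0.0990880160; d2 = -0.2462828869
phi(d1) = 0.3969885855; exp(-qT) = 0.9985849022; exp(-rT) = 0.9955948313
Theta = -S*exp(-qT)*phi(d1)*sigma/(2*sqrt(T)) - r*K*exp(-rT)*N(d2) + q*S*exp(-qT)*N(d1)
N(d1) = 0.4605341935; N(d2) = 0.4027316282; sqrt(T) = 0.2886173938
Term 1 = -9.0200 * 0.9985849022 * 0.3969885855 * 0.5100 / (2 * 0.2886173938) = -3.1592735582
Term 2 = -0.0530 * 9.2800 * 0.9955948313 * 0.4027316282 = -0.1972069503
Term 3 = 0.0170 * 9.0200 * 0.9985849022 * 0.4605341935 = 0.0705183814
Theta = -3.1592735582 + (-0.1972069503) + (0.0705183814) = -3.285962

Answer: Theta = -3.285962


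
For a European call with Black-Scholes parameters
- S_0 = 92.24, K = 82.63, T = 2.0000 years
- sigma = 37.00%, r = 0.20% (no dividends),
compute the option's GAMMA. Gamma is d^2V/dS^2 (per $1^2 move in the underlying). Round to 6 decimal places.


d1 = 0.4795350994; d2 = -0.0437239187
phi(d1) = 0.3556118368; exp(-qT) = 1.0000000000; exp(-rT) = 0.9960079893
Gamma = exp(-qT) * phi(d1) / (S * sigma * sqrt(T)) = 1.0000000000 * 0.3556118368 / (92.2400 * 0.3700 * 1.4142135624) = 0.007368

Answer: Gamma = 0.007368


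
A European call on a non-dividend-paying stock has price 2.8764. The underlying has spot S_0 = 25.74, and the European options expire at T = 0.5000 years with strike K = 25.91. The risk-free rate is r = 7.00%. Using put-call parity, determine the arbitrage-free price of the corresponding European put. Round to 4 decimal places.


Put-call parity: C - P = S_0 * exp(-qT) - K * exp(-rT).
S_0 * exp(-qT) = 25.7400 * 1.00000000 = 25.74000000
K * exp(-rT) = 25.9100 * 0.96560542 = 25.01883634
P = C - S*exp(-qT) + K*exp(-rT)
P = 2.8764 - 25.74000000 + 25.01883634 = 2.1552

Answer: Put price = 2.1552


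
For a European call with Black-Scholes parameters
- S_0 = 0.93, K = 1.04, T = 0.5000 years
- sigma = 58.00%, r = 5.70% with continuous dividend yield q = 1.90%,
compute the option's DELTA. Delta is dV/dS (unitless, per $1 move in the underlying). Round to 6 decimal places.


Answer: Delta = 0.486899

Derivation:
d1 = -0.0211922487; d2 = -0.4313141818
phi(d1) = 0.3988527057; exp(-qT) = 0.9905449824; exp(-rT) = 0.9719022941
N(d1) = 0.4915461488
Delta = exp(-qT) * N(d1) = 0.9905449824 * 0.4915461488 = 0.486899


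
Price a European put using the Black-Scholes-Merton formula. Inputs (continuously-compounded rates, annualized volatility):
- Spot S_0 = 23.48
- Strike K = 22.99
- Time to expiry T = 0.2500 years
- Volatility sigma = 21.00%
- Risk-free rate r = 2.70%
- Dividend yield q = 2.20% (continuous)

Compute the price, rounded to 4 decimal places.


d1 = (ln(S/K) + (r - q + 0.5*sigma^2) * T) / (sigma * sqrt(T)) = 0.26525863
d2 = d1 - sigma * sqrt(T) = 0.16025863
exp(-rT) = 0.99327273; exp(-qT) = 0.99451510
P = K * exp(-rT) * N(-d2) - S_0 * exp(-qT) * N(-d1)
N(-d1) = 0.39540512; N(-d2) = 0.43633867
P = 22.9900 * 0.99327273 * 0.43633867 - 23.4800 * 0.99451510 * 0.39540512 = 0.7308

Answer: Price = 0.7308


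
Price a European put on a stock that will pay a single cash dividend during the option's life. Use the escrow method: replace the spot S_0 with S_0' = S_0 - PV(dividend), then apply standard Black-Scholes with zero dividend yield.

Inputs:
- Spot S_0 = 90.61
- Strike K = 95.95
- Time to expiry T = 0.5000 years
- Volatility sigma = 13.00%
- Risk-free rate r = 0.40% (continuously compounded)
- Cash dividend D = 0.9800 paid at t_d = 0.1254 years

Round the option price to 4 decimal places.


PV(D) = D * exp(-r * t_d) = 0.9800 * 0.99949853 = 0.97950856
S_0' = S_0 - PV(D) = 90.6100 - 0.97950856 = 89.63049144
d1 = (ln(S_0'/K) + (r + sigma^2/2)*T) / (sigma*sqrt(T)) = -0.67345561
d2 = d1 - sigma*sqrt(T) = -0.76537950
exp(-rT) = 0.99800200
N(-d1) = 0.74967126; N(-d2) = 0.77797720
P = K * exp(-rT) * N(-d2) - S_0' * N(-d1) = 95.9500 * 0.99800200 * 0.77797720 - 89.63049144 * 0.74967126 = 7.3044

Answer: Price = 7.3044


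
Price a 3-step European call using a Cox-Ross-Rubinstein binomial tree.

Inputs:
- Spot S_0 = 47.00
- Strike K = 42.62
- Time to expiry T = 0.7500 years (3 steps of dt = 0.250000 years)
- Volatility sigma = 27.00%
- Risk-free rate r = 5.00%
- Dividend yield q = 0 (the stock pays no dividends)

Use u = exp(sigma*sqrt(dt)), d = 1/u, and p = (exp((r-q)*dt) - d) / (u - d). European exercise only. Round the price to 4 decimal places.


dt = T/N = 0.250000
u = exp(sigma*sqrt(dt)) = 1.144537; d = 1/u = 0.873716
p = (exp((r-q)*dt) - d) / (u - d) = 0.512747
Discount per step: exp(-r*dt) = 0.987578
Stock lattice S(k, i) with i counting down-moves:
  k=0: S(0,0) = 47.0000
  k=1: S(1,0) = 53.7932; S(1,1) = 41.0646
  k=2: S(2,0) = 61.5683; S(2,1) = 47.0000; S(2,2) = 35.8788
  k=3: S(3,0) = 70.4672; S(3,1) = 53.7932; S(3,2) = 41.0646; S(3,3) = 31.3479
Terminal payoffs V(N, i) = max(S_T - K, 0):
  V(3,0) = 27.847218; V(3,1) = 11.173229; V(3,2) = 0.000000; V(3,3) = 0.000000
Backward induction: V(k, i) = exp(-r*dt) * [p * V(k+1, i) + (1-p) * V(k+1, i+1)].
  V(2,0) = exp(-r*dt) * [p*27.847218 + (1-p)*11.173229] = 19.477763
  V(2,1) = exp(-r*dt) * [p*11.173229 + (1-p)*0.000000] = 5.657870
  V(2,2) = exp(-r*dt) * [p*0.000000 + (1-p)*0.000000] = 0.000000
  V(1,0) = exp(-r*dt) * [p*19.477763 + (1-p)*5.657870] = 12.585668
  V(1,1) = exp(-r*dt) * [p*5.657870 + (1-p)*0.000000] = 2.865017
  V(0,0) = exp(-r*dt) * [p*12.585668 + (1-p)*2.865017] = 7.751745

Answer: Price = V(0,0) = 7.7517


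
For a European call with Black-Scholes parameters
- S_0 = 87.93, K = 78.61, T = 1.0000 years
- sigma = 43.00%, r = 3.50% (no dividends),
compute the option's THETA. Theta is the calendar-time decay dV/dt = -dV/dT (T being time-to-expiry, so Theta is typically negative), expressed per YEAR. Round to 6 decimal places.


d1 = 0.5569584316; d2 = 0.1269584316
phi(d1) = 0.3416255993; exp(-qT) = 1.0000000000; exp(-rT) = 0.9656054163
Theta = -S*exp(-qT)*phi(d1)*sigma/(2*sqrt(T)) - r*K*exp(-rT)*N(d2) + q*S*exp(-qT)*N(d1)
N(d1) = 0.7112220847; N(d2) = 0.5505133505; sqrt(T) = 1.0000000000
Term 1 = -87.9300 * 1.0000000000 * 0.3416255993 * 0.4300 / (2 * 1.0000000000) = -6.4584148735
Term 2 = -0.0350 * 78.6100 * 0.9656054163 * 0.5505133505 = -1.4625589819
Term 3 = 0 (no dividend yield, q = 0)
Theta = -6.4584148735 + (-1.4625589819) + (0.0000000000) = -7.920974

Answer: Theta = -7.920974


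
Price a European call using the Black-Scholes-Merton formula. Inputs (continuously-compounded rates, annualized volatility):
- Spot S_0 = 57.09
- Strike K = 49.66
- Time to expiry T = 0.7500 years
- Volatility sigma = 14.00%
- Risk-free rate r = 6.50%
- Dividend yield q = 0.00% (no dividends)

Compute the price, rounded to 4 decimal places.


Answer: Price = 9.9564

Derivation:
d1 = (ln(S/K) + (r - q + 0.5*sigma^2) * T) / (sigma * sqrt(T)) = 1.61269758
d2 = d1 - sigma * sqrt(T) = 1.49145402
exp(-rT) = 0.95241920; exp(-qT) = 1.00000000
C = S_0 * exp(-qT) * N(d1) - K * exp(-rT) * N(d2)
N(d1) = 0.94659489; N(d2) = 0.93207883
C = 57.0900 * 1.00000000 * 0.94659489 - 49.6600 * 0.95241920 * 0.93207883 = 9.9564


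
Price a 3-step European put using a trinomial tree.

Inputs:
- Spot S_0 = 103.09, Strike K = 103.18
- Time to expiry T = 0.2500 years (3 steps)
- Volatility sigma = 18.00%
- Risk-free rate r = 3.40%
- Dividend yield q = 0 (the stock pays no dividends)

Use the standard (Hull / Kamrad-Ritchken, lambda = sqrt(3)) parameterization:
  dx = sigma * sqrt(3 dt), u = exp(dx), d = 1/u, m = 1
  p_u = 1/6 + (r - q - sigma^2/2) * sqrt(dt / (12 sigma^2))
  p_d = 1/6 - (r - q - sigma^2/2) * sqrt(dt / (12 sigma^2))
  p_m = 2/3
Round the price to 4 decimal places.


dt = T/N = 0.083333; dx = sigma*sqrt(3*dt) = 0.090000
u = exp(dx) = 1.094174; d = 1/u = 0.913931
p_u = 0.174907, p_m = 0.666667, p_d = 0.158426
Discount per step: exp(-r*dt) = 0.997171
Stock lattice S(k, j) with j the centered position index:
  k=0: S(0,+0) = 103.0900
  k=1: S(1,-1) = 94.2172; S(1,+0) = 103.0900; S(1,+1) = 112.7984
  k=2: S(2,-2) = 86.1080; S(2,-1) = 94.2172; S(2,+0) = 103.0900; S(2,+1) = 112.7984; S(2,+2) = 123.4211
  k=3: S(3,-3) = 78.6968; S(3,-2) = 86.1080; S(3,-1) = 94.2172; S(3,+0) = 103.0900; S(3,+1) = 112.7984; S(3,+2) = 123.4211; S(3,+3) = 135.0442
Terminal payoffs V(N, j) = max(K - S_T, 0):
  V(3,-3) = 24.483208; V(3,-2) = 17.071994; V(3,-1) = 8.962834; V(3,+0) = 0.090000; V(3,+1) = 0.000000; V(3,+2) = 0.000000; V(3,+3) = 0.000000
Backward induction: V(k, j) = exp(-r*dt) * [p_u * V(k+1, j+1) + p_m * V(k+1, j) + p_d * V(k+1, j-1)]
  V(2,-2) = exp(-r*dt) * [p_u*8.962834 + p_m*17.071994 + p_d*24.483208] = 16.780159
  V(2,-1) = exp(-r*dt) * [p_u*0.090000 + p_m*8.962834 + p_d*17.071994] = 8.671008
  V(2,+0) = exp(-r*dt) * [p_u*0.000000 + p_m*0.090000 + p_d*8.962834] = 1.475758
  V(2,+1) = exp(-r*dt) * [p_u*0.000000 + p_m*0.000000 + p_d*0.090000] = 0.014218
  V(2,+2) = exp(-r*dt) * [p_u*0.000000 + p_m*0.000000 + p_d*0.000000] = 0.000000
  V(1,-1) = exp(-r*dt) * [p_u*1.475758 + p_m*8.671008 + p_d*16.780159] = 8.672598
  V(1,+0) = exp(-r*dt) * [p_u*0.014218 + p_m*1.475758 + p_d*8.671008] = 2.353361
  V(1,+1) = exp(-r*dt) * [p_u*0.000000 + p_m*0.014218 + p_d*1.475758] = 0.242589
  V(0,+0) = exp(-r*dt) * [p_u*0.242589 + p_m*2.353361 + p_d*8.672598] = 2.976856

Answer: Price = V(0,0) = 2.9769


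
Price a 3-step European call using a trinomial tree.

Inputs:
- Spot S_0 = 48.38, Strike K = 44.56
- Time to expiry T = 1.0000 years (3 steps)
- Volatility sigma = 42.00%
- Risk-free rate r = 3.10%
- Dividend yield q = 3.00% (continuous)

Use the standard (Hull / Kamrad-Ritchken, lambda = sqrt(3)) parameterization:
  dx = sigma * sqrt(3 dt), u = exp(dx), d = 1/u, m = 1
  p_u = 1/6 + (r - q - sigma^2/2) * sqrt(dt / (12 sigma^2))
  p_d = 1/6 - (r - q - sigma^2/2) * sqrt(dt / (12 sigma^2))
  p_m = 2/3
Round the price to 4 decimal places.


Answer: Price = V(0,0) = 9.3150

Derivation:
dt = T/N = 0.333333; dx = sigma*sqrt(3*dt) = 0.420000
u = exp(dx) = 1.521962; d = 1/u = 0.657047
p_u = 0.132063, p_m = 0.666667, p_d = 0.201270
Discount per step: exp(-r*dt) = 0.989720
Stock lattice S(k, j) with j the centered position index:
  k=0: S(0,+0) = 48.3800
  k=1: S(1,-1) = 31.7879; S(1,+0) = 48.3800; S(1,+1) = 73.6325
  k=2: S(2,-2) = 20.8862; S(2,-1) = 31.7879; S(2,+0) = 48.3800; S(2,+1) = 73.6325; S(2,+2) = 112.0658
  k=3: S(3,-3) = 13.7232; S(3,-2) = 20.8862; S(3,-1) = 31.7879; S(3,+0) = 48.3800; S(3,+1) = 73.6325; S(3,+2) = 112.0658; S(3,+3) = 170.5599
Terminal payoffs V(N, j) = max(S_T - K, 0):
  V(3,-3) = 0.000000; V(3,-2) = 0.000000; V(3,-1) = 0.000000; V(3,+0) = 3.820000; V(3,+1) = 29.072500; V(3,+2) = 67.505834; V(3,+3) = 125.999892
Backward induction: V(k, j) = exp(-r*dt) * [p_u * V(k+1, j+1) + p_m * V(k+1, j) + p_d * V(k+1, j-1)]
  V(2,-2) = exp(-r*dt) * [p_u*0.000000 + p_m*0.000000 + p_d*0.000000] = 0.000000
  V(2,-1) = exp(-r*dt) * [p_u*3.820000 + p_m*0.000000 + p_d*0.000000] = 0.499296
  V(2,+0) = exp(-r*dt) * [p_u*29.072500 + p_m*3.820000 + p_d*0.000000] = 6.320433
  V(2,+1) = exp(-r*dt) * [p_u*67.505834 + p_m*29.072500 + p_d*3.820000] = 28.766776
  V(2,+2) = exp(-r*dt) * [p_u*125.999892 + p_m*67.505834 + p_d*29.072500] = 66.801432
  V(1,-1) = exp(-r*dt) * [p_u*6.320433 + p_m*0.499296 + p_d*0.000000] = 1.155560
  V(1,+0) = exp(-r*dt) * [p_u*28.766776 + p_m*6.320433 + p_d*0.499296] = 8.029752
  V(1,+1) = exp(-r*dt) * [p_u*66.801432 + p_m*28.766776 + p_d*6.320433] = 28.971074
  V(0,+0) = exp(-r*dt) * [p_u*28.971074 + p_m*8.029752 + p_d*1.155560] = 9.315014


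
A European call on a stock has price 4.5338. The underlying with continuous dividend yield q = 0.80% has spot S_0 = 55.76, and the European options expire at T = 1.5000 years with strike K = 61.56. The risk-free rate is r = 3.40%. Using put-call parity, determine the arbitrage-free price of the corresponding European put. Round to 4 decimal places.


Answer: Put price = 7.9381

Derivation:
Put-call parity: C - P = S_0 * exp(-qT) - K * exp(-rT).
S_0 * exp(-qT) = 55.7600 * 0.98807171 = 55.09487871
K * exp(-rT) = 61.5600 * 0.95027867 = 58.49915496
P = C - S*exp(-qT) + K*exp(-rT)
P = 4.5338 - 55.09487871 + 58.49915496 = 7.9381


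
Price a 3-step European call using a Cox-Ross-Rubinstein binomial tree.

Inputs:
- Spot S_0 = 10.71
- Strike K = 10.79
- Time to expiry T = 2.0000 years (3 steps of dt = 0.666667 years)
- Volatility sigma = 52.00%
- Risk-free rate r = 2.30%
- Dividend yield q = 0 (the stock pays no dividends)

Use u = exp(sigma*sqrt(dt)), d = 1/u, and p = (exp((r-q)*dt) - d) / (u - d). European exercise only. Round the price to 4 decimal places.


dt = T/N = 0.666667
u = exp(sigma*sqrt(dt)) = 1.528945; d = 1/u = 0.654046
p = (exp((r-q)*dt) - d) / (u - d) = 0.413083
Discount per step: exp(-r*dt) = 0.984784
Stock lattice S(k, i) with i counting down-moves:
  k=0: S(0,0) = 10.7100
  k=1: S(1,0) = 16.3750; S(1,1) = 7.0048
  k=2: S(2,0) = 25.0365; S(2,1) = 10.7100; S(2,2) = 4.5815
  k=3: S(3,0) = 38.2794; S(3,1) = 16.3750; S(3,2) = 7.0048; S(3,3) = 2.9965
Terminal payoffs V(N, i) = max(S_T - K, 0):
  V(3,0) = 27.489425; V(3,1) = 5.585005; V(3,2) = 0.000000; V(3,3) = 0.000000
Backward induction: V(k, i) = exp(-r*dt) * [p * V(k+1, i) + (1-p) * V(k+1, i+1)].
  V(2,0) = exp(-r*dt) * [p*27.489425 + (1-p)*5.585005] = 14.410674
  V(2,1) = exp(-r*dt) * [p*5.585005 + (1-p)*0.000000] = 2.271963
  V(2,2) = exp(-r*dt) * [p*0.000000 + (1-p)*0.000000] = 0.000000
  V(1,0) = exp(-r*dt) * [p*14.410674 + (1-p)*2.271963] = 7.175383
  V(1,1) = exp(-r*dt) * [p*2.271963 + (1-p)*0.000000] = 0.924228
  V(0,0) = exp(-r*dt) * [p*7.175383 + (1-p)*0.924228] = 3.453116

Answer: Price = V(0,0) = 3.4531


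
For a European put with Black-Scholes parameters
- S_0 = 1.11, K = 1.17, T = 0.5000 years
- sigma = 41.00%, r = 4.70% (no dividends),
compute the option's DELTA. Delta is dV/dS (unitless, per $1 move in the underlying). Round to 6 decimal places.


d1 = 0.0444313703; d2 = -0.2454824100
phi(d1) = 0.3985486894; exp(-qT) = 1.0000000000; exp(-rT) = 0.9767739747
N(-d1) = 0.4822802782
Delta = -exp(-qT) * N(-d1) = -1.0000000000 * 0.4822802782 = -0.482280

Answer: Delta = -0.482280


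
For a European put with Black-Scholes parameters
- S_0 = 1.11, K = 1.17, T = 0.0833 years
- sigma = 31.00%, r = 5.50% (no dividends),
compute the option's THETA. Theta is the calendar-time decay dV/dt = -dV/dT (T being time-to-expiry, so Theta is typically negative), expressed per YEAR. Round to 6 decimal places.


Answer: Theta = -0.164561

Derivation:
d1 = -0.4924442044; d2 = -0.5819155965
phi(d1) = 0.3533878216; exp(-qT) = 1.0000000000; exp(-rT) = 0.9954289791
Theta = -S*exp(-qT)*phi(d1)*sigma/(2*sqrt(T)) + r*K*exp(-rT)*N(-d2) - q*S*exp(-qT)*N(-d1)
N(-d1) = 0.6887973218; N(-d2) = 0.7196882327; sqrt(T) = 0.2886173938
Term 1 = -1.1100 * 1.0000000000 * 0.3533878216 * 0.3100 / (2 * 0.2886173938) = -0.2106608126
Term 2 = 0.0550 * 1.1700 * 0.9954289791 * 0.7196882327 = 0.0461002449
Term 3 = 0 (no dividend yield, q = 0)
Theta = -0.2106608126 + (0.0461002449) + (0.0000000000) = -0.164561


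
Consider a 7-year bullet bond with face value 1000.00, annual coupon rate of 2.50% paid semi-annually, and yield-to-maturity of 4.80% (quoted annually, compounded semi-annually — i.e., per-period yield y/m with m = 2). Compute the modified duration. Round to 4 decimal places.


Coupon per period c = face * coupon_rate / m = 12.500000
Periods per year m = 2; per-period yield y/m = 0.024000
Number of cashflows N = 14
Cashflows (t years, CF_t, discount factor 1/(1+y/m)^(m*t), PV):
  t = 0.5000: CF_t = 12.500000, DF = 0.976562, PV = 12.207031
  t = 1.0000: CF_t = 12.500000, DF = 0.953674, PV = 11.920929
  t = 1.5000: CF_t = 12.500000, DF = 0.931323, PV = 11.641532
  t = 2.0000: CF_t = 12.500000, DF = 0.909495, PV = 11.368684
  t = 2.5000: CF_t = 12.500000, DF = 0.888178, PV = 11.102230
  t = 3.0000: CF_t = 12.500000, DF = 0.867362, PV = 10.842022
  t = 3.5000: CF_t = 12.500000, DF = 0.847033, PV = 10.587912
  t = 4.0000: CF_t = 12.500000, DF = 0.827181, PV = 10.339758
  t = 4.5000: CF_t = 12.500000, DF = 0.807794, PV = 10.097420
  t = 5.0000: CF_t = 12.500000, DF = 0.788861, PV = 9.860761
  t = 5.5000: CF_t = 12.500000, DF = 0.770372, PV = 9.629650
  t = 6.0000: CF_t = 12.500000, DF = 0.752316, PV = 9.403955
  t = 6.5000: CF_t = 12.500000, DF = 0.734684, PV = 9.183550
  t = 7.0000: CF_t = 1012.500000, DF = 0.717465, PV = 726.433124
Price P = sum_t PV_t = 864.618557
First compute Macaulay numerator sum_t t * PV_t:
  t * PV_t at t = 0.5000: 6.103516
  t * PV_t at t = 1.0000: 11.920929
  t * PV_t at t = 1.5000: 17.462298
  t * PV_t at t = 2.0000: 22.737368
  t * PV_t at t = 2.5000: 27.755576
  t * PV_t at t = 3.0000: 32.526065
  t * PV_t at t = 3.5000: 37.057691
  t * PV_t at t = 4.0000: 41.359031
  t * PV_t at t = 4.5000: 45.438388
  t * PV_t at t = 5.0000: 49.303807
  t * PV_t at t = 5.5000: 52.963073
  t * PV_t at t = 6.0000: 56.423729
  t * PV_t at t = 6.5000: 59.693073
  t * PV_t at t = 7.0000: 5085.031867
Macaulay duration D = 5545.776410 / 864.618557 = 6.414131
Modified duration = D / (1 + y/m) = 6.414131 / (1 + 0.024000) = 6.263799

Answer: Modified duration = 6.2638
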